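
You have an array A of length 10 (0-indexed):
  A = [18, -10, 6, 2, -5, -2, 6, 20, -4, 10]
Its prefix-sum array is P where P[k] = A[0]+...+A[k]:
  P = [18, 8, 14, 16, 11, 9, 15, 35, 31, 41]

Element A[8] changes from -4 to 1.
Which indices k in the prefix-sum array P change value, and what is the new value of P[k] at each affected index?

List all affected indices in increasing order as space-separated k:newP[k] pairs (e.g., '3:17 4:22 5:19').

Answer: 8:36 9:46

Derivation:
P[k] = A[0] + ... + A[k]
P[k] includes A[8] iff k >= 8
Affected indices: 8, 9, ..., 9; delta = 5
  P[8]: 31 + 5 = 36
  P[9]: 41 + 5 = 46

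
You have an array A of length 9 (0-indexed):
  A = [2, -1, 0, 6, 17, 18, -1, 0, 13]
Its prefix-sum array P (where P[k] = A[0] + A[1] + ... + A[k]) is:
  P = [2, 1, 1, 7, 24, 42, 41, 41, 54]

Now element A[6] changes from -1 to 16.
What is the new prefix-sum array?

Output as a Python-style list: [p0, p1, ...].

Answer: [2, 1, 1, 7, 24, 42, 58, 58, 71]

Derivation:
Change: A[6] -1 -> 16, delta = 17
P[k] for k < 6: unchanged (A[6] not included)
P[k] for k >= 6: shift by delta = 17
  P[0] = 2 + 0 = 2
  P[1] = 1 + 0 = 1
  P[2] = 1 + 0 = 1
  P[3] = 7 + 0 = 7
  P[4] = 24 + 0 = 24
  P[5] = 42 + 0 = 42
  P[6] = 41 + 17 = 58
  P[7] = 41 + 17 = 58
  P[8] = 54 + 17 = 71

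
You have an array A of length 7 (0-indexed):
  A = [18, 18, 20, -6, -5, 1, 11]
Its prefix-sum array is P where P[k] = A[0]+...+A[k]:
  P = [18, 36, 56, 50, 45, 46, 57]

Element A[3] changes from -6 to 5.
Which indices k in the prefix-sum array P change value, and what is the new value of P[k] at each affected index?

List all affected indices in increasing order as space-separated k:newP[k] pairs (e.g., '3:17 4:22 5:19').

Answer: 3:61 4:56 5:57 6:68

Derivation:
P[k] = A[0] + ... + A[k]
P[k] includes A[3] iff k >= 3
Affected indices: 3, 4, ..., 6; delta = 11
  P[3]: 50 + 11 = 61
  P[4]: 45 + 11 = 56
  P[5]: 46 + 11 = 57
  P[6]: 57 + 11 = 68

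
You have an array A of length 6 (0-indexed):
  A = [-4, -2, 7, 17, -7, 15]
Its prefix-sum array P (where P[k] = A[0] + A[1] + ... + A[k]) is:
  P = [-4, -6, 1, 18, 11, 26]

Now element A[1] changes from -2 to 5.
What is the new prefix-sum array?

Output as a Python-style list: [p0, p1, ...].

Answer: [-4, 1, 8, 25, 18, 33]

Derivation:
Change: A[1] -2 -> 5, delta = 7
P[k] for k < 1: unchanged (A[1] not included)
P[k] for k >= 1: shift by delta = 7
  P[0] = -4 + 0 = -4
  P[1] = -6 + 7 = 1
  P[2] = 1 + 7 = 8
  P[3] = 18 + 7 = 25
  P[4] = 11 + 7 = 18
  P[5] = 26 + 7 = 33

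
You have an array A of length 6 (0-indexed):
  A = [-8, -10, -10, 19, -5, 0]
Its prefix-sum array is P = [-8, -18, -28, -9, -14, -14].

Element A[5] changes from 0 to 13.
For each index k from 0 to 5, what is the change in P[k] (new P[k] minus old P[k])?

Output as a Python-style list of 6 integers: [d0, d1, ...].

Element change: A[5] 0 -> 13, delta = 13
For k < 5: P[k] unchanged, delta_P[k] = 0
For k >= 5: P[k] shifts by exactly 13
Delta array: [0, 0, 0, 0, 0, 13]

Answer: [0, 0, 0, 0, 0, 13]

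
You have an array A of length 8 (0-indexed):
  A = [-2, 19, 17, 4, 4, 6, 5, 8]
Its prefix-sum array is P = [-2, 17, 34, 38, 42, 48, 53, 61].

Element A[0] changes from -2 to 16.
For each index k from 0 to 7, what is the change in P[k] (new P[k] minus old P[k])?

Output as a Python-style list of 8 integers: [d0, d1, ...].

Element change: A[0] -2 -> 16, delta = 18
For k < 0: P[k] unchanged, delta_P[k] = 0
For k >= 0: P[k] shifts by exactly 18
Delta array: [18, 18, 18, 18, 18, 18, 18, 18]

Answer: [18, 18, 18, 18, 18, 18, 18, 18]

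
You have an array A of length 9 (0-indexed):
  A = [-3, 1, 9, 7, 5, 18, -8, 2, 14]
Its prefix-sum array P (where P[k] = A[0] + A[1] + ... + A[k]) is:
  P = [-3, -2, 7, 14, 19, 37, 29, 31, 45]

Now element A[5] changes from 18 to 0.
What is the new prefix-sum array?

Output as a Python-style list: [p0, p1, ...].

Change: A[5] 18 -> 0, delta = -18
P[k] for k < 5: unchanged (A[5] not included)
P[k] for k >= 5: shift by delta = -18
  P[0] = -3 + 0 = -3
  P[1] = -2 + 0 = -2
  P[2] = 7 + 0 = 7
  P[3] = 14 + 0 = 14
  P[4] = 19 + 0 = 19
  P[5] = 37 + -18 = 19
  P[6] = 29 + -18 = 11
  P[7] = 31 + -18 = 13
  P[8] = 45 + -18 = 27

Answer: [-3, -2, 7, 14, 19, 19, 11, 13, 27]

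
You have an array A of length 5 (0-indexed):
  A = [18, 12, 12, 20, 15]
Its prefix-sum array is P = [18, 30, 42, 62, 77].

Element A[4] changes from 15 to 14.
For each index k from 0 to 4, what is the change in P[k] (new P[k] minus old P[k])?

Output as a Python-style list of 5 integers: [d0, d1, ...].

Element change: A[4] 15 -> 14, delta = -1
For k < 4: P[k] unchanged, delta_P[k] = 0
For k >= 4: P[k] shifts by exactly -1
Delta array: [0, 0, 0, 0, -1]

Answer: [0, 0, 0, 0, -1]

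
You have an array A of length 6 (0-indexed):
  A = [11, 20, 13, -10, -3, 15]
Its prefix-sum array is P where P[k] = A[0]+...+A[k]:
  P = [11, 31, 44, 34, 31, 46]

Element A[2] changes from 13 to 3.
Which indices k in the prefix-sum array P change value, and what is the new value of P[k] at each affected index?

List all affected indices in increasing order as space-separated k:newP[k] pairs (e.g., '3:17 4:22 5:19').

P[k] = A[0] + ... + A[k]
P[k] includes A[2] iff k >= 2
Affected indices: 2, 3, ..., 5; delta = -10
  P[2]: 44 + -10 = 34
  P[3]: 34 + -10 = 24
  P[4]: 31 + -10 = 21
  P[5]: 46 + -10 = 36

Answer: 2:34 3:24 4:21 5:36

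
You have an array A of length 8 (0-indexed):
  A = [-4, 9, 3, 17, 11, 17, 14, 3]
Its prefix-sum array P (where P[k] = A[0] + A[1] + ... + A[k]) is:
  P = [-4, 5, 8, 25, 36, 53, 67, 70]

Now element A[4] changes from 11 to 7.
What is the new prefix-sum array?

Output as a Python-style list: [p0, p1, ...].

Change: A[4] 11 -> 7, delta = -4
P[k] for k < 4: unchanged (A[4] not included)
P[k] for k >= 4: shift by delta = -4
  P[0] = -4 + 0 = -4
  P[1] = 5 + 0 = 5
  P[2] = 8 + 0 = 8
  P[3] = 25 + 0 = 25
  P[4] = 36 + -4 = 32
  P[5] = 53 + -4 = 49
  P[6] = 67 + -4 = 63
  P[7] = 70 + -4 = 66

Answer: [-4, 5, 8, 25, 32, 49, 63, 66]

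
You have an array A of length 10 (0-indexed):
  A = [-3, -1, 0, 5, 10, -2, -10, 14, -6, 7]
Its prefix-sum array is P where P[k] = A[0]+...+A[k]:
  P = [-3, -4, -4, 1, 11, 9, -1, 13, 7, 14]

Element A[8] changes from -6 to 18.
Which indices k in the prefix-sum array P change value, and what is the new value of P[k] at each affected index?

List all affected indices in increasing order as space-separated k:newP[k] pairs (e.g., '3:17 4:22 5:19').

Answer: 8:31 9:38

Derivation:
P[k] = A[0] + ... + A[k]
P[k] includes A[8] iff k >= 8
Affected indices: 8, 9, ..., 9; delta = 24
  P[8]: 7 + 24 = 31
  P[9]: 14 + 24 = 38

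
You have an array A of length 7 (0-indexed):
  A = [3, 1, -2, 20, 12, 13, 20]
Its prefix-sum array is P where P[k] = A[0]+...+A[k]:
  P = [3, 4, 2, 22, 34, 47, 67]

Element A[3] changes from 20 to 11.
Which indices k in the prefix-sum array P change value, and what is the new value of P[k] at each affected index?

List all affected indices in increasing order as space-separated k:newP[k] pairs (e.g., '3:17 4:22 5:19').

Answer: 3:13 4:25 5:38 6:58

Derivation:
P[k] = A[0] + ... + A[k]
P[k] includes A[3] iff k >= 3
Affected indices: 3, 4, ..., 6; delta = -9
  P[3]: 22 + -9 = 13
  P[4]: 34 + -9 = 25
  P[5]: 47 + -9 = 38
  P[6]: 67 + -9 = 58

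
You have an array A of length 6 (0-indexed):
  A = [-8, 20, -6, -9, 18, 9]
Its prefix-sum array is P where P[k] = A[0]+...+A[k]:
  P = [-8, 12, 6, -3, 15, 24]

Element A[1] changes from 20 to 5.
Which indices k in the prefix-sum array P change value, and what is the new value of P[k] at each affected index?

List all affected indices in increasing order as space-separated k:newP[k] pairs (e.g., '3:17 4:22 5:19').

Answer: 1:-3 2:-9 3:-18 4:0 5:9

Derivation:
P[k] = A[0] + ... + A[k]
P[k] includes A[1] iff k >= 1
Affected indices: 1, 2, ..., 5; delta = -15
  P[1]: 12 + -15 = -3
  P[2]: 6 + -15 = -9
  P[3]: -3 + -15 = -18
  P[4]: 15 + -15 = 0
  P[5]: 24 + -15 = 9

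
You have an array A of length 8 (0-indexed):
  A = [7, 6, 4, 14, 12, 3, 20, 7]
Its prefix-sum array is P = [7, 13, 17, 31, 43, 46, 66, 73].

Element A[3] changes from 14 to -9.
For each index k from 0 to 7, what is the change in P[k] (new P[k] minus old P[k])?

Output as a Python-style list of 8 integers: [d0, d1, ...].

Answer: [0, 0, 0, -23, -23, -23, -23, -23]

Derivation:
Element change: A[3] 14 -> -9, delta = -23
For k < 3: P[k] unchanged, delta_P[k] = 0
For k >= 3: P[k] shifts by exactly -23
Delta array: [0, 0, 0, -23, -23, -23, -23, -23]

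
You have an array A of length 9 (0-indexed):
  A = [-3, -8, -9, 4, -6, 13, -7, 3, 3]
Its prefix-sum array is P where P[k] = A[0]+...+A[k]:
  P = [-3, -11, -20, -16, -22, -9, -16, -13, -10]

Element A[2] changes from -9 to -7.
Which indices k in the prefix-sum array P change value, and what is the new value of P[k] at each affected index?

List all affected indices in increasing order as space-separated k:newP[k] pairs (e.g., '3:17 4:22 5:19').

Answer: 2:-18 3:-14 4:-20 5:-7 6:-14 7:-11 8:-8

Derivation:
P[k] = A[0] + ... + A[k]
P[k] includes A[2] iff k >= 2
Affected indices: 2, 3, ..., 8; delta = 2
  P[2]: -20 + 2 = -18
  P[3]: -16 + 2 = -14
  P[4]: -22 + 2 = -20
  P[5]: -9 + 2 = -7
  P[6]: -16 + 2 = -14
  P[7]: -13 + 2 = -11
  P[8]: -10 + 2 = -8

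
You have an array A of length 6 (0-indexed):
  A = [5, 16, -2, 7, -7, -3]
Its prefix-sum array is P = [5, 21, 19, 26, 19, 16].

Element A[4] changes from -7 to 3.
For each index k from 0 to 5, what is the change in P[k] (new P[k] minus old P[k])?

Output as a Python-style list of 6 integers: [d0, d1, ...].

Answer: [0, 0, 0, 0, 10, 10]

Derivation:
Element change: A[4] -7 -> 3, delta = 10
For k < 4: P[k] unchanged, delta_P[k] = 0
For k >= 4: P[k] shifts by exactly 10
Delta array: [0, 0, 0, 0, 10, 10]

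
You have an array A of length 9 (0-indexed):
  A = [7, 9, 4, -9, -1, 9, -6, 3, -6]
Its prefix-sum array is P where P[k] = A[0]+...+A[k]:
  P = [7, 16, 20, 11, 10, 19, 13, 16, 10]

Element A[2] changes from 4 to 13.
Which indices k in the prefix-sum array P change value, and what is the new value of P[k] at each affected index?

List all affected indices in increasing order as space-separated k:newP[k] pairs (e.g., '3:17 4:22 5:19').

Answer: 2:29 3:20 4:19 5:28 6:22 7:25 8:19

Derivation:
P[k] = A[0] + ... + A[k]
P[k] includes A[2] iff k >= 2
Affected indices: 2, 3, ..., 8; delta = 9
  P[2]: 20 + 9 = 29
  P[3]: 11 + 9 = 20
  P[4]: 10 + 9 = 19
  P[5]: 19 + 9 = 28
  P[6]: 13 + 9 = 22
  P[7]: 16 + 9 = 25
  P[8]: 10 + 9 = 19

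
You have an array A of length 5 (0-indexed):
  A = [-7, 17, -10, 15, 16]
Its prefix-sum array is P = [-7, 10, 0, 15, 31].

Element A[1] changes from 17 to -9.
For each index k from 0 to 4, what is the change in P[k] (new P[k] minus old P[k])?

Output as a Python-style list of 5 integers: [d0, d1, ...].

Answer: [0, -26, -26, -26, -26]

Derivation:
Element change: A[1] 17 -> -9, delta = -26
For k < 1: P[k] unchanged, delta_P[k] = 0
For k >= 1: P[k] shifts by exactly -26
Delta array: [0, -26, -26, -26, -26]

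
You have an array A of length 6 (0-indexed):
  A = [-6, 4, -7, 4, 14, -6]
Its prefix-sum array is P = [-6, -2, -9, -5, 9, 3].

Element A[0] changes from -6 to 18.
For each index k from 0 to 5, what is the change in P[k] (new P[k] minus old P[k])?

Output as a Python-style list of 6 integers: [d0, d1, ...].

Answer: [24, 24, 24, 24, 24, 24]

Derivation:
Element change: A[0] -6 -> 18, delta = 24
For k < 0: P[k] unchanged, delta_P[k] = 0
For k >= 0: P[k] shifts by exactly 24
Delta array: [24, 24, 24, 24, 24, 24]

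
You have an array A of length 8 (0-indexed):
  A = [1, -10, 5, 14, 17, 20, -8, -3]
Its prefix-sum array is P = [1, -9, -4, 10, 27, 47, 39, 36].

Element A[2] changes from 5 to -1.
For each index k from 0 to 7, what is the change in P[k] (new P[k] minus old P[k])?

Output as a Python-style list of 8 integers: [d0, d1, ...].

Answer: [0, 0, -6, -6, -6, -6, -6, -6]

Derivation:
Element change: A[2] 5 -> -1, delta = -6
For k < 2: P[k] unchanged, delta_P[k] = 0
For k >= 2: P[k] shifts by exactly -6
Delta array: [0, 0, -6, -6, -6, -6, -6, -6]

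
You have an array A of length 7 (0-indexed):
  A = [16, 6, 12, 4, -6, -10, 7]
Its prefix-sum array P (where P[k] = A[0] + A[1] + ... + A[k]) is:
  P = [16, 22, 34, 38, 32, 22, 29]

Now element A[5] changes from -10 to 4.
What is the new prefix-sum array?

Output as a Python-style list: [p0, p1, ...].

Change: A[5] -10 -> 4, delta = 14
P[k] for k < 5: unchanged (A[5] not included)
P[k] for k >= 5: shift by delta = 14
  P[0] = 16 + 0 = 16
  P[1] = 22 + 0 = 22
  P[2] = 34 + 0 = 34
  P[3] = 38 + 0 = 38
  P[4] = 32 + 0 = 32
  P[5] = 22 + 14 = 36
  P[6] = 29 + 14 = 43

Answer: [16, 22, 34, 38, 32, 36, 43]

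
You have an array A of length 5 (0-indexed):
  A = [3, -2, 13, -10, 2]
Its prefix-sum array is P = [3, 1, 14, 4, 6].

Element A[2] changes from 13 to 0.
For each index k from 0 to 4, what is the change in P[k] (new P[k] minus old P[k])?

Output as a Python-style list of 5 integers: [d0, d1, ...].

Element change: A[2] 13 -> 0, delta = -13
For k < 2: P[k] unchanged, delta_P[k] = 0
For k >= 2: P[k] shifts by exactly -13
Delta array: [0, 0, -13, -13, -13]

Answer: [0, 0, -13, -13, -13]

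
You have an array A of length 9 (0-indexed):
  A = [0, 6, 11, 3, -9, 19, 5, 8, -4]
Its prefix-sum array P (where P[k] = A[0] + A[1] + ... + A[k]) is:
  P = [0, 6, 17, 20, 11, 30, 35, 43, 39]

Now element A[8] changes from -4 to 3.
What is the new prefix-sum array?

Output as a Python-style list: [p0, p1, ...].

Answer: [0, 6, 17, 20, 11, 30, 35, 43, 46]

Derivation:
Change: A[8] -4 -> 3, delta = 7
P[k] for k < 8: unchanged (A[8] not included)
P[k] for k >= 8: shift by delta = 7
  P[0] = 0 + 0 = 0
  P[1] = 6 + 0 = 6
  P[2] = 17 + 0 = 17
  P[3] = 20 + 0 = 20
  P[4] = 11 + 0 = 11
  P[5] = 30 + 0 = 30
  P[6] = 35 + 0 = 35
  P[7] = 43 + 0 = 43
  P[8] = 39 + 7 = 46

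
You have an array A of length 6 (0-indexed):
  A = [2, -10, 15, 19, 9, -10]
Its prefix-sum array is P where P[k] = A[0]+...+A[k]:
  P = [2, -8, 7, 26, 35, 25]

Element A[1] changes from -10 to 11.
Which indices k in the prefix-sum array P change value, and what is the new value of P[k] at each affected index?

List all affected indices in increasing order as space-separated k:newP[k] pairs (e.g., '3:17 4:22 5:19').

Answer: 1:13 2:28 3:47 4:56 5:46

Derivation:
P[k] = A[0] + ... + A[k]
P[k] includes A[1] iff k >= 1
Affected indices: 1, 2, ..., 5; delta = 21
  P[1]: -8 + 21 = 13
  P[2]: 7 + 21 = 28
  P[3]: 26 + 21 = 47
  P[4]: 35 + 21 = 56
  P[5]: 25 + 21 = 46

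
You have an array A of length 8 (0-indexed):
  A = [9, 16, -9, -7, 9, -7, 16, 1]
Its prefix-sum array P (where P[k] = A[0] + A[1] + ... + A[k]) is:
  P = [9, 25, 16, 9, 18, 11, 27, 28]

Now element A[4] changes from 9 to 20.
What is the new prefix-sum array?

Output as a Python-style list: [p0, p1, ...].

Change: A[4] 9 -> 20, delta = 11
P[k] for k < 4: unchanged (A[4] not included)
P[k] for k >= 4: shift by delta = 11
  P[0] = 9 + 0 = 9
  P[1] = 25 + 0 = 25
  P[2] = 16 + 0 = 16
  P[3] = 9 + 0 = 9
  P[4] = 18 + 11 = 29
  P[5] = 11 + 11 = 22
  P[6] = 27 + 11 = 38
  P[7] = 28 + 11 = 39

Answer: [9, 25, 16, 9, 29, 22, 38, 39]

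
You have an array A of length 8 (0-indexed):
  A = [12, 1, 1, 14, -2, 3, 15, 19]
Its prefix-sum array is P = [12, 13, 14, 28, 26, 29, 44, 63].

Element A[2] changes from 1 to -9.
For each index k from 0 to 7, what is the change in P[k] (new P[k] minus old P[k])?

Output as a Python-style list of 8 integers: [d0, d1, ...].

Element change: A[2] 1 -> -9, delta = -10
For k < 2: P[k] unchanged, delta_P[k] = 0
For k >= 2: P[k] shifts by exactly -10
Delta array: [0, 0, -10, -10, -10, -10, -10, -10]

Answer: [0, 0, -10, -10, -10, -10, -10, -10]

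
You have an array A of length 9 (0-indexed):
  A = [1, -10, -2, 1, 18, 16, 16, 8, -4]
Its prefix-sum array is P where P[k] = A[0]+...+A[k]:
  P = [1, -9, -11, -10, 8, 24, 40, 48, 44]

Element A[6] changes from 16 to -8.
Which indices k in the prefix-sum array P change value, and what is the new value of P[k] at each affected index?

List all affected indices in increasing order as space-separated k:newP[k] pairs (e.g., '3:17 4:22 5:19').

Answer: 6:16 7:24 8:20

Derivation:
P[k] = A[0] + ... + A[k]
P[k] includes A[6] iff k >= 6
Affected indices: 6, 7, ..., 8; delta = -24
  P[6]: 40 + -24 = 16
  P[7]: 48 + -24 = 24
  P[8]: 44 + -24 = 20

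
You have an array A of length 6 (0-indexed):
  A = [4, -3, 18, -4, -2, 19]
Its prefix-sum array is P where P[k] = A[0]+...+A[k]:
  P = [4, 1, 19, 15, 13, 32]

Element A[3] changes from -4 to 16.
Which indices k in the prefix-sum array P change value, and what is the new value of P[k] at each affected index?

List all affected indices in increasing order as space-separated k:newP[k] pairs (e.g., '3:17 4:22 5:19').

P[k] = A[0] + ... + A[k]
P[k] includes A[3] iff k >= 3
Affected indices: 3, 4, ..., 5; delta = 20
  P[3]: 15 + 20 = 35
  P[4]: 13 + 20 = 33
  P[5]: 32 + 20 = 52

Answer: 3:35 4:33 5:52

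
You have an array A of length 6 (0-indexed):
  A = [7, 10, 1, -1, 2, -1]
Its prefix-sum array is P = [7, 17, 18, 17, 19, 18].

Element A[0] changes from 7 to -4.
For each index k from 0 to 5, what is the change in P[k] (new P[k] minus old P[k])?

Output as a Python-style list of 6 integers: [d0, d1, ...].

Element change: A[0] 7 -> -4, delta = -11
For k < 0: P[k] unchanged, delta_P[k] = 0
For k >= 0: P[k] shifts by exactly -11
Delta array: [-11, -11, -11, -11, -11, -11]

Answer: [-11, -11, -11, -11, -11, -11]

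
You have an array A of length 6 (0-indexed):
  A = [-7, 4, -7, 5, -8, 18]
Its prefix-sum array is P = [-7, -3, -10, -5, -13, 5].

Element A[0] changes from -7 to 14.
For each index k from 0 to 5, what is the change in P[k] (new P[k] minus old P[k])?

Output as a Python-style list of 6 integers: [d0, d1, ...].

Element change: A[0] -7 -> 14, delta = 21
For k < 0: P[k] unchanged, delta_P[k] = 0
For k >= 0: P[k] shifts by exactly 21
Delta array: [21, 21, 21, 21, 21, 21]

Answer: [21, 21, 21, 21, 21, 21]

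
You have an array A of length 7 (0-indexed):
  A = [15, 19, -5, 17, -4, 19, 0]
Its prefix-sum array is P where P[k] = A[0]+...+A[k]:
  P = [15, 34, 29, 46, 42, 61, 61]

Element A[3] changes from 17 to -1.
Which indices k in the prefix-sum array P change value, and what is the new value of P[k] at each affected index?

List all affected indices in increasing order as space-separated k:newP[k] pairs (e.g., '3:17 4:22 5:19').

P[k] = A[0] + ... + A[k]
P[k] includes A[3] iff k >= 3
Affected indices: 3, 4, ..., 6; delta = -18
  P[3]: 46 + -18 = 28
  P[4]: 42 + -18 = 24
  P[5]: 61 + -18 = 43
  P[6]: 61 + -18 = 43

Answer: 3:28 4:24 5:43 6:43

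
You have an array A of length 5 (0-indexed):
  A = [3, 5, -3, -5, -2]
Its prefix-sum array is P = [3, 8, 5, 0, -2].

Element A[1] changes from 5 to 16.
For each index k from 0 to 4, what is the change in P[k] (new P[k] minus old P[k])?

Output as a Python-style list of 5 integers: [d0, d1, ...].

Element change: A[1] 5 -> 16, delta = 11
For k < 1: P[k] unchanged, delta_P[k] = 0
For k >= 1: P[k] shifts by exactly 11
Delta array: [0, 11, 11, 11, 11]

Answer: [0, 11, 11, 11, 11]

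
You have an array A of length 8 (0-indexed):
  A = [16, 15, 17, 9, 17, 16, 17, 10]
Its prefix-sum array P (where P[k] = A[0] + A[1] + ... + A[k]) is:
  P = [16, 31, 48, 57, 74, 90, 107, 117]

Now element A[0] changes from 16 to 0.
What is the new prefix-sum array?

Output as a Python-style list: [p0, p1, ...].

Change: A[0] 16 -> 0, delta = -16
P[k] for k < 0: unchanged (A[0] not included)
P[k] for k >= 0: shift by delta = -16
  P[0] = 16 + -16 = 0
  P[1] = 31 + -16 = 15
  P[2] = 48 + -16 = 32
  P[3] = 57 + -16 = 41
  P[4] = 74 + -16 = 58
  P[5] = 90 + -16 = 74
  P[6] = 107 + -16 = 91
  P[7] = 117 + -16 = 101

Answer: [0, 15, 32, 41, 58, 74, 91, 101]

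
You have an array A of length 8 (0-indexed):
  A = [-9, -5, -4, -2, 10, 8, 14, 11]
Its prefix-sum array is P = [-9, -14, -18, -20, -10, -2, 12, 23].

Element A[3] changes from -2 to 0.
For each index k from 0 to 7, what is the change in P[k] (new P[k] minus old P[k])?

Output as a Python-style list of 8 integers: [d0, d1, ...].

Answer: [0, 0, 0, 2, 2, 2, 2, 2]

Derivation:
Element change: A[3] -2 -> 0, delta = 2
For k < 3: P[k] unchanged, delta_P[k] = 0
For k >= 3: P[k] shifts by exactly 2
Delta array: [0, 0, 0, 2, 2, 2, 2, 2]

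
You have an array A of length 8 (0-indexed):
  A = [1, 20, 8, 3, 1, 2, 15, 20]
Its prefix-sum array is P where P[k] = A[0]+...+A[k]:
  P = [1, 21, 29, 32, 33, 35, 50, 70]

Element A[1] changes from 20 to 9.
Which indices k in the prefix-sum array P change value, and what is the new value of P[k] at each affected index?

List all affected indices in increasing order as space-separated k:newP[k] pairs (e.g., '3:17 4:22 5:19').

Answer: 1:10 2:18 3:21 4:22 5:24 6:39 7:59

Derivation:
P[k] = A[0] + ... + A[k]
P[k] includes A[1] iff k >= 1
Affected indices: 1, 2, ..., 7; delta = -11
  P[1]: 21 + -11 = 10
  P[2]: 29 + -11 = 18
  P[3]: 32 + -11 = 21
  P[4]: 33 + -11 = 22
  P[5]: 35 + -11 = 24
  P[6]: 50 + -11 = 39
  P[7]: 70 + -11 = 59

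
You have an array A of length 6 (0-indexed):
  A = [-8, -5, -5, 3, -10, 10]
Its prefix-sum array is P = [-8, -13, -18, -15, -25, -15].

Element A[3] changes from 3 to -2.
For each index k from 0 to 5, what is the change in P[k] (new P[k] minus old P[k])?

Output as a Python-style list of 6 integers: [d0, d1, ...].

Answer: [0, 0, 0, -5, -5, -5]

Derivation:
Element change: A[3] 3 -> -2, delta = -5
For k < 3: P[k] unchanged, delta_P[k] = 0
For k >= 3: P[k] shifts by exactly -5
Delta array: [0, 0, 0, -5, -5, -5]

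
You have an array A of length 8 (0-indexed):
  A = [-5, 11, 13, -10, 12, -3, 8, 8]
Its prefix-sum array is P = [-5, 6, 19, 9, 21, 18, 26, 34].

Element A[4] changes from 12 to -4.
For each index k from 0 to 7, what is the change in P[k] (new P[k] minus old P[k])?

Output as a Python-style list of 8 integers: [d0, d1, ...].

Element change: A[4] 12 -> -4, delta = -16
For k < 4: P[k] unchanged, delta_P[k] = 0
For k >= 4: P[k] shifts by exactly -16
Delta array: [0, 0, 0, 0, -16, -16, -16, -16]

Answer: [0, 0, 0, 0, -16, -16, -16, -16]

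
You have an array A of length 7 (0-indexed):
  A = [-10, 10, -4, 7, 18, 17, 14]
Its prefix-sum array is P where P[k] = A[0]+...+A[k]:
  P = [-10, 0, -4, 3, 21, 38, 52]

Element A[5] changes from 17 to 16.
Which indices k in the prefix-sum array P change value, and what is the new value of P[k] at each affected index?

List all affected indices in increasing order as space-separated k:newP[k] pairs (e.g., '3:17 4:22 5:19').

P[k] = A[0] + ... + A[k]
P[k] includes A[5] iff k >= 5
Affected indices: 5, 6, ..., 6; delta = -1
  P[5]: 38 + -1 = 37
  P[6]: 52 + -1 = 51

Answer: 5:37 6:51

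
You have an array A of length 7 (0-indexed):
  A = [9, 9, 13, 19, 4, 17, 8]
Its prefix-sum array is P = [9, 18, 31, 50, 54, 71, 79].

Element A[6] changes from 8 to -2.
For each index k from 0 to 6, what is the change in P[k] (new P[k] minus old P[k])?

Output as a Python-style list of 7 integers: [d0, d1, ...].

Element change: A[6] 8 -> -2, delta = -10
For k < 6: P[k] unchanged, delta_P[k] = 0
For k >= 6: P[k] shifts by exactly -10
Delta array: [0, 0, 0, 0, 0, 0, -10]

Answer: [0, 0, 0, 0, 0, 0, -10]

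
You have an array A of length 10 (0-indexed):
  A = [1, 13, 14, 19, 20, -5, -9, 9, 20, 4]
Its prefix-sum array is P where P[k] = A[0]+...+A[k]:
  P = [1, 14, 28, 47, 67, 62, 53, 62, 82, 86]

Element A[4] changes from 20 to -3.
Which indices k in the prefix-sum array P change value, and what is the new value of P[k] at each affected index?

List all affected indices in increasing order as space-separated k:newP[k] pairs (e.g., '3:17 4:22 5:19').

P[k] = A[0] + ... + A[k]
P[k] includes A[4] iff k >= 4
Affected indices: 4, 5, ..., 9; delta = -23
  P[4]: 67 + -23 = 44
  P[5]: 62 + -23 = 39
  P[6]: 53 + -23 = 30
  P[7]: 62 + -23 = 39
  P[8]: 82 + -23 = 59
  P[9]: 86 + -23 = 63

Answer: 4:44 5:39 6:30 7:39 8:59 9:63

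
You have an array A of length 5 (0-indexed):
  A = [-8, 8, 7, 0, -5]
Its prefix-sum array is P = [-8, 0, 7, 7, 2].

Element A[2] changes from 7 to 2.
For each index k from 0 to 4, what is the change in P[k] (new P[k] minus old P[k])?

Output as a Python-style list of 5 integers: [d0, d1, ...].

Answer: [0, 0, -5, -5, -5]

Derivation:
Element change: A[2] 7 -> 2, delta = -5
For k < 2: P[k] unchanged, delta_P[k] = 0
For k >= 2: P[k] shifts by exactly -5
Delta array: [0, 0, -5, -5, -5]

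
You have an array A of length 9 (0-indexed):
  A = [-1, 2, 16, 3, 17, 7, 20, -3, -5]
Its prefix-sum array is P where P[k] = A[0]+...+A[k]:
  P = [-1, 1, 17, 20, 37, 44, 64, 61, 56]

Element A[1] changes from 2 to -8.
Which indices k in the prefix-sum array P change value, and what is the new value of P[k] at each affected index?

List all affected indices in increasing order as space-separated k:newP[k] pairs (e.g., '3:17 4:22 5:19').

Answer: 1:-9 2:7 3:10 4:27 5:34 6:54 7:51 8:46

Derivation:
P[k] = A[0] + ... + A[k]
P[k] includes A[1] iff k >= 1
Affected indices: 1, 2, ..., 8; delta = -10
  P[1]: 1 + -10 = -9
  P[2]: 17 + -10 = 7
  P[3]: 20 + -10 = 10
  P[4]: 37 + -10 = 27
  P[5]: 44 + -10 = 34
  P[6]: 64 + -10 = 54
  P[7]: 61 + -10 = 51
  P[8]: 56 + -10 = 46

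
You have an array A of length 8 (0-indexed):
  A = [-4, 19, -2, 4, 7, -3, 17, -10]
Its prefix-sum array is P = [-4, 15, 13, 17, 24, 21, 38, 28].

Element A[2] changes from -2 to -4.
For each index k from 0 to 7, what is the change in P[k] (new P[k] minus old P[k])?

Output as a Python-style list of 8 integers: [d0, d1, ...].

Answer: [0, 0, -2, -2, -2, -2, -2, -2]

Derivation:
Element change: A[2] -2 -> -4, delta = -2
For k < 2: P[k] unchanged, delta_P[k] = 0
For k >= 2: P[k] shifts by exactly -2
Delta array: [0, 0, -2, -2, -2, -2, -2, -2]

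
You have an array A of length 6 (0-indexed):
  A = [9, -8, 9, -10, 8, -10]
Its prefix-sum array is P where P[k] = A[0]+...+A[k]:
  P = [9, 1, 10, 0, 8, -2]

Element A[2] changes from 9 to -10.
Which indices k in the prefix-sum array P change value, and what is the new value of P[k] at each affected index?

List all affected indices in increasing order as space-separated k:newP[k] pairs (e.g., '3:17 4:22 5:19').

Answer: 2:-9 3:-19 4:-11 5:-21

Derivation:
P[k] = A[0] + ... + A[k]
P[k] includes A[2] iff k >= 2
Affected indices: 2, 3, ..., 5; delta = -19
  P[2]: 10 + -19 = -9
  P[3]: 0 + -19 = -19
  P[4]: 8 + -19 = -11
  P[5]: -2 + -19 = -21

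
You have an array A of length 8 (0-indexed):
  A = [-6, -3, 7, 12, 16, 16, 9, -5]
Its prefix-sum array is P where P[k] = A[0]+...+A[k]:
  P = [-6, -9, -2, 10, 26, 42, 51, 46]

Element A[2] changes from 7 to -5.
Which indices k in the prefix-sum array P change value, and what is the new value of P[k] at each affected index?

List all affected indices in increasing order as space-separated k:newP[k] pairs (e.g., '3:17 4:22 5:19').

Answer: 2:-14 3:-2 4:14 5:30 6:39 7:34

Derivation:
P[k] = A[0] + ... + A[k]
P[k] includes A[2] iff k >= 2
Affected indices: 2, 3, ..., 7; delta = -12
  P[2]: -2 + -12 = -14
  P[3]: 10 + -12 = -2
  P[4]: 26 + -12 = 14
  P[5]: 42 + -12 = 30
  P[6]: 51 + -12 = 39
  P[7]: 46 + -12 = 34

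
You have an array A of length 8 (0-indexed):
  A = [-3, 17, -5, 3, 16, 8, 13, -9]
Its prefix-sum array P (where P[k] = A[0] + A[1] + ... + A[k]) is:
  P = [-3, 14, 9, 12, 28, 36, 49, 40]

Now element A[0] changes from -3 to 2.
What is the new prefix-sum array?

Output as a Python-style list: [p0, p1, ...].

Change: A[0] -3 -> 2, delta = 5
P[k] for k < 0: unchanged (A[0] not included)
P[k] for k >= 0: shift by delta = 5
  P[0] = -3 + 5 = 2
  P[1] = 14 + 5 = 19
  P[2] = 9 + 5 = 14
  P[3] = 12 + 5 = 17
  P[4] = 28 + 5 = 33
  P[5] = 36 + 5 = 41
  P[6] = 49 + 5 = 54
  P[7] = 40 + 5 = 45

Answer: [2, 19, 14, 17, 33, 41, 54, 45]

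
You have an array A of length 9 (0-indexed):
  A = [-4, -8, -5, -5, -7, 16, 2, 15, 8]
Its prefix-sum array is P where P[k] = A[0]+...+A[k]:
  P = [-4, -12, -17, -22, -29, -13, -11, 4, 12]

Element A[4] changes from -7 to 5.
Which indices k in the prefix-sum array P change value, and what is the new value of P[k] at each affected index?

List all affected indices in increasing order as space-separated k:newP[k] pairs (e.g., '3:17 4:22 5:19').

P[k] = A[0] + ... + A[k]
P[k] includes A[4] iff k >= 4
Affected indices: 4, 5, ..., 8; delta = 12
  P[4]: -29 + 12 = -17
  P[5]: -13 + 12 = -1
  P[6]: -11 + 12 = 1
  P[7]: 4 + 12 = 16
  P[8]: 12 + 12 = 24

Answer: 4:-17 5:-1 6:1 7:16 8:24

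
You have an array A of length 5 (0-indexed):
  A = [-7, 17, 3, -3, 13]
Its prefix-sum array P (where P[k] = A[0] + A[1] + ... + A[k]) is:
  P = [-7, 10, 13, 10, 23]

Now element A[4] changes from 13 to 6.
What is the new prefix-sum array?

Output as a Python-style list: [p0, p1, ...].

Change: A[4] 13 -> 6, delta = -7
P[k] for k < 4: unchanged (A[4] not included)
P[k] for k >= 4: shift by delta = -7
  P[0] = -7 + 0 = -7
  P[1] = 10 + 0 = 10
  P[2] = 13 + 0 = 13
  P[3] = 10 + 0 = 10
  P[4] = 23 + -7 = 16

Answer: [-7, 10, 13, 10, 16]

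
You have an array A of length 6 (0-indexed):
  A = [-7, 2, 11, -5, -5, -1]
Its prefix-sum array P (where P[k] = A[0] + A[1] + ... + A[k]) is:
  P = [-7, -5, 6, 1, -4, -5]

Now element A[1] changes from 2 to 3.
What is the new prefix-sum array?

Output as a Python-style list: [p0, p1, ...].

Answer: [-7, -4, 7, 2, -3, -4]

Derivation:
Change: A[1] 2 -> 3, delta = 1
P[k] for k < 1: unchanged (A[1] not included)
P[k] for k >= 1: shift by delta = 1
  P[0] = -7 + 0 = -7
  P[1] = -5 + 1 = -4
  P[2] = 6 + 1 = 7
  P[3] = 1 + 1 = 2
  P[4] = -4 + 1 = -3
  P[5] = -5 + 1 = -4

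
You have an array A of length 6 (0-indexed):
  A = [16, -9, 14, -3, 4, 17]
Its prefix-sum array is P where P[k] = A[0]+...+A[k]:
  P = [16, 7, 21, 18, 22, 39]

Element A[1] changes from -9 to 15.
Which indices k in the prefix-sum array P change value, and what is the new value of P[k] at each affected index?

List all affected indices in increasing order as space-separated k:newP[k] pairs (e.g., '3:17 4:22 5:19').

P[k] = A[0] + ... + A[k]
P[k] includes A[1] iff k >= 1
Affected indices: 1, 2, ..., 5; delta = 24
  P[1]: 7 + 24 = 31
  P[2]: 21 + 24 = 45
  P[3]: 18 + 24 = 42
  P[4]: 22 + 24 = 46
  P[5]: 39 + 24 = 63

Answer: 1:31 2:45 3:42 4:46 5:63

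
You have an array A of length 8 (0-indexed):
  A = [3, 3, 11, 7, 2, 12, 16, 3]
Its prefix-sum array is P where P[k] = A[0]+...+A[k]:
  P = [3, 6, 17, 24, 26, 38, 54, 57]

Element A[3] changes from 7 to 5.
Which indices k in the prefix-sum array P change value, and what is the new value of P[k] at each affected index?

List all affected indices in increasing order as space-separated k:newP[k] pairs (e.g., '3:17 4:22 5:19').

P[k] = A[0] + ... + A[k]
P[k] includes A[3] iff k >= 3
Affected indices: 3, 4, ..., 7; delta = -2
  P[3]: 24 + -2 = 22
  P[4]: 26 + -2 = 24
  P[5]: 38 + -2 = 36
  P[6]: 54 + -2 = 52
  P[7]: 57 + -2 = 55

Answer: 3:22 4:24 5:36 6:52 7:55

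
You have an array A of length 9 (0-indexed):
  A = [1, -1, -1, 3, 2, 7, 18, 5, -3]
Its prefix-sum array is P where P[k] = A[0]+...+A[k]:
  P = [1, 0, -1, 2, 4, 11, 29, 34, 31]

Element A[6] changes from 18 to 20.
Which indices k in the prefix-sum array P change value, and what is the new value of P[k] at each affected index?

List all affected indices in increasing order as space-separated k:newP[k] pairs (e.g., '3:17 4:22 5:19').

P[k] = A[0] + ... + A[k]
P[k] includes A[6] iff k >= 6
Affected indices: 6, 7, ..., 8; delta = 2
  P[6]: 29 + 2 = 31
  P[7]: 34 + 2 = 36
  P[8]: 31 + 2 = 33

Answer: 6:31 7:36 8:33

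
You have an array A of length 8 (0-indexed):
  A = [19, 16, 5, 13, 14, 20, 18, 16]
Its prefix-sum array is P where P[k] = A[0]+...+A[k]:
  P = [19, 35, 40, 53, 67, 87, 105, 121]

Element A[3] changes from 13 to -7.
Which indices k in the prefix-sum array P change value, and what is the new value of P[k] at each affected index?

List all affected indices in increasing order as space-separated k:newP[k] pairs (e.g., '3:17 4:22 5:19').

Answer: 3:33 4:47 5:67 6:85 7:101

Derivation:
P[k] = A[0] + ... + A[k]
P[k] includes A[3] iff k >= 3
Affected indices: 3, 4, ..., 7; delta = -20
  P[3]: 53 + -20 = 33
  P[4]: 67 + -20 = 47
  P[5]: 87 + -20 = 67
  P[6]: 105 + -20 = 85
  P[7]: 121 + -20 = 101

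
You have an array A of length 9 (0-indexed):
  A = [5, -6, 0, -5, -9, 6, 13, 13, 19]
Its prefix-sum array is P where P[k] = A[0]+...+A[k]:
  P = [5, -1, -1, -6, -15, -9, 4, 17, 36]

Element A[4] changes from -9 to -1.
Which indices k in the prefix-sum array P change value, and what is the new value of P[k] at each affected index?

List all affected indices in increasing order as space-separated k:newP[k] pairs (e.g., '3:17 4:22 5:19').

Answer: 4:-7 5:-1 6:12 7:25 8:44

Derivation:
P[k] = A[0] + ... + A[k]
P[k] includes A[4] iff k >= 4
Affected indices: 4, 5, ..., 8; delta = 8
  P[4]: -15 + 8 = -7
  P[5]: -9 + 8 = -1
  P[6]: 4 + 8 = 12
  P[7]: 17 + 8 = 25
  P[8]: 36 + 8 = 44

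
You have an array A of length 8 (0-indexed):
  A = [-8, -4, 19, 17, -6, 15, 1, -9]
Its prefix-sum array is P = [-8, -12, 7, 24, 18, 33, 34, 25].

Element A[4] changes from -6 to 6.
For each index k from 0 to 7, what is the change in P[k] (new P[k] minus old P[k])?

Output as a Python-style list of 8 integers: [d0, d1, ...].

Answer: [0, 0, 0, 0, 12, 12, 12, 12]

Derivation:
Element change: A[4] -6 -> 6, delta = 12
For k < 4: P[k] unchanged, delta_P[k] = 0
For k >= 4: P[k] shifts by exactly 12
Delta array: [0, 0, 0, 0, 12, 12, 12, 12]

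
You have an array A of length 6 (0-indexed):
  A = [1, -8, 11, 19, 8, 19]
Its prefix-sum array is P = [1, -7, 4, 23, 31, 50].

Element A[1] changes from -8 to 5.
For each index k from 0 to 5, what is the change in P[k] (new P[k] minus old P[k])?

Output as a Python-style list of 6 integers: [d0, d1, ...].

Answer: [0, 13, 13, 13, 13, 13]

Derivation:
Element change: A[1] -8 -> 5, delta = 13
For k < 1: P[k] unchanged, delta_P[k] = 0
For k >= 1: P[k] shifts by exactly 13
Delta array: [0, 13, 13, 13, 13, 13]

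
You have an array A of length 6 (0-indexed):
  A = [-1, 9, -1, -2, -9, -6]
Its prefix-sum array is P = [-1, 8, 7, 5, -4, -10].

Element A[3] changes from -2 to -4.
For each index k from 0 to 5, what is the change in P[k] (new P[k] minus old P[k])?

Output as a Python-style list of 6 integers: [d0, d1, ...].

Answer: [0, 0, 0, -2, -2, -2]

Derivation:
Element change: A[3] -2 -> -4, delta = -2
For k < 3: P[k] unchanged, delta_P[k] = 0
For k >= 3: P[k] shifts by exactly -2
Delta array: [0, 0, 0, -2, -2, -2]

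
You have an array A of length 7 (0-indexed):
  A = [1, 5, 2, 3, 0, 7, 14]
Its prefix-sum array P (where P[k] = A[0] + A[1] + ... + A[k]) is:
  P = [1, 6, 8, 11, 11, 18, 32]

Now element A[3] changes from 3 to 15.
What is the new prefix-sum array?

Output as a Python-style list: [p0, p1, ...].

Change: A[3] 3 -> 15, delta = 12
P[k] for k < 3: unchanged (A[3] not included)
P[k] for k >= 3: shift by delta = 12
  P[0] = 1 + 0 = 1
  P[1] = 6 + 0 = 6
  P[2] = 8 + 0 = 8
  P[3] = 11 + 12 = 23
  P[4] = 11 + 12 = 23
  P[5] = 18 + 12 = 30
  P[6] = 32 + 12 = 44

Answer: [1, 6, 8, 23, 23, 30, 44]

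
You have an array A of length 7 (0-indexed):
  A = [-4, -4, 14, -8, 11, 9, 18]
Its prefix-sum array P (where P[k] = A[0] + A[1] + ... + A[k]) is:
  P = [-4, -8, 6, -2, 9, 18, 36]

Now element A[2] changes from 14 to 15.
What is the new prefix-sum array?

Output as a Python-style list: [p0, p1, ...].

Answer: [-4, -8, 7, -1, 10, 19, 37]

Derivation:
Change: A[2] 14 -> 15, delta = 1
P[k] for k < 2: unchanged (A[2] not included)
P[k] for k >= 2: shift by delta = 1
  P[0] = -4 + 0 = -4
  P[1] = -8 + 0 = -8
  P[2] = 6 + 1 = 7
  P[3] = -2 + 1 = -1
  P[4] = 9 + 1 = 10
  P[5] = 18 + 1 = 19
  P[6] = 36 + 1 = 37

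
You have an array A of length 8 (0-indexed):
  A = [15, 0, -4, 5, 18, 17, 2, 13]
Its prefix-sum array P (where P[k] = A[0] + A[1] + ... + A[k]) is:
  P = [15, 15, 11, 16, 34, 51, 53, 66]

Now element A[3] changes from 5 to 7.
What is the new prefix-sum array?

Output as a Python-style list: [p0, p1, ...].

Answer: [15, 15, 11, 18, 36, 53, 55, 68]

Derivation:
Change: A[3] 5 -> 7, delta = 2
P[k] for k < 3: unchanged (A[3] not included)
P[k] for k >= 3: shift by delta = 2
  P[0] = 15 + 0 = 15
  P[1] = 15 + 0 = 15
  P[2] = 11 + 0 = 11
  P[3] = 16 + 2 = 18
  P[4] = 34 + 2 = 36
  P[5] = 51 + 2 = 53
  P[6] = 53 + 2 = 55
  P[7] = 66 + 2 = 68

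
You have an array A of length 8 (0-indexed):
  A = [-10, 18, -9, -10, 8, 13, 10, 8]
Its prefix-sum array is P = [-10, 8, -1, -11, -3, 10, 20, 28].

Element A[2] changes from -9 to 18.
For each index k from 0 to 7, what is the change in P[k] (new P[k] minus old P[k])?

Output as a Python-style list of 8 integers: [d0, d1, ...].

Element change: A[2] -9 -> 18, delta = 27
For k < 2: P[k] unchanged, delta_P[k] = 0
For k >= 2: P[k] shifts by exactly 27
Delta array: [0, 0, 27, 27, 27, 27, 27, 27]

Answer: [0, 0, 27, 27, 27, 27, 27, 27]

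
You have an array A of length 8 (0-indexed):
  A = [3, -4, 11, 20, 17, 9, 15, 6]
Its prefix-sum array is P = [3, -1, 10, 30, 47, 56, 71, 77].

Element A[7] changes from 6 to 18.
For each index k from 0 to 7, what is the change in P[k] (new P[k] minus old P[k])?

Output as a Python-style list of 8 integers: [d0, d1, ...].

Answer: [0, 0, 0, 0, 0, 0, 0, 12]

Derivation:
Element change: A[7] 6 -> 18, delta = 12
For k < 7: P[k] unchanged, delta_P[k] = 0
For k >= 7: P[k] shifts by exactly 12
Delta array: [0, 0, 0, 0, 0, 0, 0, 12]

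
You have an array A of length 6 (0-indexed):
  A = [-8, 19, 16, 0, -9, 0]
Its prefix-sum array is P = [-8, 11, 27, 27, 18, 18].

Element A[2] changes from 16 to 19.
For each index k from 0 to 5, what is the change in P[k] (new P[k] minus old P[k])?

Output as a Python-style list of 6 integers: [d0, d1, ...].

Element change: A[2] 16 -> 19, delta = 3
For k < 2: P[k] unchanged, delta_P[k] = 0
For k >= 2: P[k] shifts by exactly 3
Delta array: [0, 0, 3, 3, 3, 3]

Answer: [0, 0, 3, 3, 3, 3]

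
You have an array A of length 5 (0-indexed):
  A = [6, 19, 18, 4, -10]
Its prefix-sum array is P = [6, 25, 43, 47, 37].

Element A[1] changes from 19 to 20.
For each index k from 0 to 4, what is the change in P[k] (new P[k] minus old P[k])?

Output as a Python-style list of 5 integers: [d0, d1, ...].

Element change: A[1] 19 -> 20, delta = 1
For k < 1: P[k] unchanged, delta_P[k] = 0
For k >= 1: P[k] shifts by exactly 1
Delta array: [0, 1, 1, 1, 1]

Answer: [0, 1, 1, 1, 1]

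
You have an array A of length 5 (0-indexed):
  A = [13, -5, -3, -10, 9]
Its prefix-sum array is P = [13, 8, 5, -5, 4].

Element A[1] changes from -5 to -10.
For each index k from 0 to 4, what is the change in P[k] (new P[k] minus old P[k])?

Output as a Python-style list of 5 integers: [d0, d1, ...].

Element change: A[1] -5 -> -10, delta = -5
For k < 1: P[k] unchanged, delta_P[k] = 0
For k >= 1: P[k] shifts by exactly -5
Delta array: [0, -5, -5, -5, -5]

Answer: [0, -5, -5, -5, -5]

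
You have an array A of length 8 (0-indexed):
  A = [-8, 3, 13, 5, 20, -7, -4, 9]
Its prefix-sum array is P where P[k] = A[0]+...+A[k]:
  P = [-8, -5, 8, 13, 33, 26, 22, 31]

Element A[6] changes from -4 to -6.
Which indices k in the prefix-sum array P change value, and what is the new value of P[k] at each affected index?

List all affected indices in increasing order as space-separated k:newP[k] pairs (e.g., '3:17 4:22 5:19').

P[k] = A[0] + ... + A[k]
P[k] includes A[6] iff k >= 6
Affected indices: 6, 7, ..., 7; delta = -2
  P[6]: 22 + -2 = 20
  P[7]: 31 + -2 = 29

Answer: 6:20 7:29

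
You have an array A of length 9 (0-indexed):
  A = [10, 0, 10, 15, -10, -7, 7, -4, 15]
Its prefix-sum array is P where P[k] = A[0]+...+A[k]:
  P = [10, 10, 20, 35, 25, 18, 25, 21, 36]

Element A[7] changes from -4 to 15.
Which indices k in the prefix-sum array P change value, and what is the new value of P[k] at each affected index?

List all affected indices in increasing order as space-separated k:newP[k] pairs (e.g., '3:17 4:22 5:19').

P[k] = A[0] + ... + A[k]
P[k] includes A[7] iff k >= 7
Affected indices: 7, 8, ..., 8; delta = 19
  P[7]: 21 + 19 = 40
  P[8]: 36 + 19 = 55

Answer: 7:40 8:55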